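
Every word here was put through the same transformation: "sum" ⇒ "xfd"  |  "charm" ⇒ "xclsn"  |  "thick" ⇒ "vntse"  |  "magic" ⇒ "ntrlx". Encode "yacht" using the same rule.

esnlj

The output letters match the input read backwards, each shifted +11: sum reversed is mus. Read the word backwards and shift each letter +11.
On yacht: reverse → thcay; then shift: t+11=e, h+11=s, c+11=n, a+11=l, y+11=j.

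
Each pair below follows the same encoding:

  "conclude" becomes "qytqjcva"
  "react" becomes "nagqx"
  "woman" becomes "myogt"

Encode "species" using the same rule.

c(2)→q(16) and o(14)→y(24) fit y≡5x+6 (mod 26); the inverse of 5 mod 26 is 21. Treating letters as 0–25, the rule is x ↦ 5x + 6 (mod 26).
Applying it to species: s(18)→5·18+6≡18=s; p(15)→5·15+6≡3=d; e(4)→5·4+6≡0=a; c(2)→5·2+6≡16=q; i(8)→5·8+6≡20=u; e(4)→5·4+6≡0=a; s(18)→5·18+6≡18=s (all mod 26).

sdaquas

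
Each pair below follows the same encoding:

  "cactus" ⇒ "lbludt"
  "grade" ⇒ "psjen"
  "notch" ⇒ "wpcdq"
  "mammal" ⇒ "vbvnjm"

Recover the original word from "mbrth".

daisy

Shifts by position in cactus: pos 0: c→l (+9), pos 1: a→b (+1), pos 2: c→l (+9), pos 3: t→u (+1) — repeating every 2. It's a Vigenère-style cipher with numeric key [9,1]: position i shifts by key[i mod 2].
Undoing it on mbrth: m−9=d, b−1=a, r−9=i, t−1=s, h−9=y.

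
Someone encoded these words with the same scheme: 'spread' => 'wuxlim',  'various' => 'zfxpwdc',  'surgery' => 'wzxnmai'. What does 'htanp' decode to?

The shift increases by 1 at each position, starting from +4: 4, 5, 6, ….
Decoding htanp: h−4=d, t−5=o, a−6=u, n−7=g, p−8=h.

dough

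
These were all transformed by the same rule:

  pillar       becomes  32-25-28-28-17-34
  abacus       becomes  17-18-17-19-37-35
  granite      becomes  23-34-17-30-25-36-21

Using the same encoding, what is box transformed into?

p is letter #16 and maps to 32: an offset of 16. The number is (letter's place in the alphabet, a=1) + 16.
Applying it to box: b=2→18, o=15→31, x=24→40.

18-31-40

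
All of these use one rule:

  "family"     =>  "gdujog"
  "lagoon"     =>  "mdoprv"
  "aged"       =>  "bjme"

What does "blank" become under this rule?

It's a Vigenère-style cipher with numeric key [1,3,8]: position i shifts by key[i mod 3].
On blank: b+1=c, l+3=o, a+8=i, n+1=o, k+3=n.

coion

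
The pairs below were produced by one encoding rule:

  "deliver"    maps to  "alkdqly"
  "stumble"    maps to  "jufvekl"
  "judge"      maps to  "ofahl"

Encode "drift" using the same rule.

d(3)→a(0) and e(4)→l(11) fit y≡11x+19 (mod 26); the inverse of 11 mod 26 is 19. Each letter's alphabet position (a=0..z=25) is mapped through 11·x+19 mod 26 — an affine cipher.
For drift: d(3)→11·3+19≡0=a; r(17)→11·17+19≡24=y; i(8)→11·8+19≡3=d; f(5)→11·5+19≡22=w; t(19)→11·19+19≡20=u (all mod 26).

aydwu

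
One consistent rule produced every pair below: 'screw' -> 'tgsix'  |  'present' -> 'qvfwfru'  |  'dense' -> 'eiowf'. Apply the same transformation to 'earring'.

Shifts by position in screw: pos 0: s→t (+1), pos 1: c→g (+4), pos 2: r→s (+1), pos 3: e→i (+4) — repeating every 2. It's a Vigenère-style cipher with numeric key [1,4]: position i shifts by key[i mod 2].
On earring: e+1=f, a+4=e, r+1=s, r+4=v, i+1=j, n+4=r, g+1=h.

fesvjrh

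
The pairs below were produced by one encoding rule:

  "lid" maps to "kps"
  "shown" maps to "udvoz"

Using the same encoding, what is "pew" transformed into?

The output letters match the input read backwards, each shifted +7: lid reversed is dil. Two steps: reverse the string, then apply a Caesar shift of +7.
Applying it to pew: reverse → wep; then shift: w+7=d, e+7=l, p+7=w.

dlw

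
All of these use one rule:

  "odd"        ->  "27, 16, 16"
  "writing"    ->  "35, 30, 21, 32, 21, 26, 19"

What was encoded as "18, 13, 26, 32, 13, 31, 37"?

Letters become their 1-based position plus 12 (so a→13, b→14, …).
Reversing it on 18, 13, 26, 32, 13, 31, 37: 18→(18−12)÷1=6=f, 13→(13−12)÷1=1=a, 26→(26−12)÷1=14=n, 32→(32−12)÷1=20=t, 13→(13−12)÷1=1=a, 31→(31−12)÷1=19=s, 37→(37−12)÷1=25=y.

fantasy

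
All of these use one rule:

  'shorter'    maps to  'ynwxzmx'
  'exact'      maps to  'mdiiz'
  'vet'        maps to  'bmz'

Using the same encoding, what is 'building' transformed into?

hcqrjqtm

The shift depends on letter class: consonant s→y is +6, but vowel o→w is +8. Vowels shift forward by 8 and consonants shift forward by 6.
On building: b(cons)+6=h, u(vowel)+8=c, i(vowel)+8=q, l(cons)+6=r, d(cons)+6=j, i(vowel)+8=q, n(cons)+6=t, g(cons)+6=m.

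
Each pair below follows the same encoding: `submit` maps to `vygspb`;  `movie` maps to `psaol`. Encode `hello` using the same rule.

Letter i (0-indexed) is shifted by i+3, so successive shifts are 3, 4, 5, ….
On hello: h+3=k, e+4=i, l+5=q, l+6=r, o+7=v.

kiqrv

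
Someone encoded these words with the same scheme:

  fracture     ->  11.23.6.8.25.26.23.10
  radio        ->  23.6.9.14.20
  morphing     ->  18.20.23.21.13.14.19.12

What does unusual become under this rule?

f is letter #6 and maps to 11: an offset of 5. Each letter is replaced by its alphabet position (a=1..z=26) + 5.
For unusual: u=21→26, n=14→19, u=21→26, s=19→24, u=21→26, a=1→6, l=12→17.

26.19.26.24.26.6.17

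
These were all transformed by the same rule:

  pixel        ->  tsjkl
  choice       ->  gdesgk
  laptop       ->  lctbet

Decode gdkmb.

chest

Each letter's alphabet position (a=0..z=25) is mapped through 15·x+2 mod 26 — an affine cipher.
Undoing it on gdkmb: g(6)→7·(6−2)≡2=c; d(3)→7·(3−2)≡7=h; k(10)→7·(10−2)≡4=e; m(12)→7·(12−2)≡18=s; b(1)→7·(1−2)≡19=t (all mod 26).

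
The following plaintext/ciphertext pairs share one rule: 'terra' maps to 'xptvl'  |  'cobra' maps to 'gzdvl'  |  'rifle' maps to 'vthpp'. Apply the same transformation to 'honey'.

lzpij

Shifts by position in terra: pos 0: t→x (+4), pos 1: e→p (+11), pos 2: r→t (+2), pos 3: r→v (+4), pos 4: a→l (+11) — repeating every 3. It's a Vigenère-style cipher with numeric key [4,11,2]: position i shifts by key[i mod 3].
Applying it to honey: h+4=l, o+11=z, n+2=p, e+4=i, y+11=j.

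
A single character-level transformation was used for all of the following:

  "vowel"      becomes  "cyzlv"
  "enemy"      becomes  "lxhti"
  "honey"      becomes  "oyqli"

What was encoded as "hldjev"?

Shifts by position in vowel: pos 0: v→c (+7), pos 1: o→y (+10), pos 2: w→z (+3), pos 3: e→l (+7), pos 4: l→v (+10) — repeating every 3. A repeating key of period 3 is used — shifts +7, +10, +3 over and over.
Decoding hldjev: h−7=a, l−10=b, d−3=a, j−7=c, e−10=u, v−3=s.

abacus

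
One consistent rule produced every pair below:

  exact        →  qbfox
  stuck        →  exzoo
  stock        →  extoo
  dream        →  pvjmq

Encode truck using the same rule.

fvzoo

Shifts by position in exact: pos 0: e→q (+12), pos 1: x→b (+4), pos 2: a→f (+5), pos 3: c→o (+12), pos 4: t→x (+4) — repeating every 3. A repeating key of period 3 is used — shifts +12, +4, +5 over and over.
On truck: t+12=f, r+4=v, u+5=z, c+12=o, k+4=o.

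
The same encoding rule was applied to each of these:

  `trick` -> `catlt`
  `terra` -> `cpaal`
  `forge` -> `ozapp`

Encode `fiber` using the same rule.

otkpa

The shift depends on letter class: consonant t→c is +9, but vowel i→t is +11. Vowels shift forward by 11 and consonants shift forward by 9.
For fiber: f(cons)+9=o, i(vowel)+11=t, b(cons)+9=k, e(vowel)+11=p, r(cons)+9=a.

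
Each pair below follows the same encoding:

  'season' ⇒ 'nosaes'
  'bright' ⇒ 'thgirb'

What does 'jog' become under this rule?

The output letters match the input read backwards: season reversed is nosaes. It's just the letters in reverse order.
On jog: reverse → goj.

goj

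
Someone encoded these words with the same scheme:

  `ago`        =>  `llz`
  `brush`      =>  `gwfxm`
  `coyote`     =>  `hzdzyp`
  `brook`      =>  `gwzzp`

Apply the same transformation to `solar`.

xzqlw

The shift depends on letter class: consonant g→l is +5, but vowel a→l is +11. Two shifts are in play — +11 for a/e/i/o/u, +5 for every other letter.
On solar: s(cons)+5=x, o(vowel)+11=z, l(cons)+5=q, a(vowel)+11=l, r(cons)+5=w.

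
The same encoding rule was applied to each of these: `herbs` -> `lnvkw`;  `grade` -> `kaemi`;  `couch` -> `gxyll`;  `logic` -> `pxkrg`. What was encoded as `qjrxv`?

Shifts by position in herbs: pos 0: h→l (+4), pos 1: e→n (+9), pos 2: r→v (+4), pos 3: b→k (+9) — repeating every 2. The shifts repeat in a cycle of length 2: positions 0,1,… shift by +4, +9, then the pattern repeats.
Reversing it on qjrxv: q−4=m, j−9=a, r−4=n, x−9=o, v−4=r.

manor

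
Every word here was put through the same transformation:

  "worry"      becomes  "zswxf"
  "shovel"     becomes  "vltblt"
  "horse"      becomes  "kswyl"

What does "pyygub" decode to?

In worry: w→z is +3, o→s is +4, r→w is +5, r→x is +6 — the shift increases by 1 each position. Each letter shifts forward by (position + 3), i.e. 3, 4, 5, … — the shift grows by one for each successive letter.
Decoding pyygub: p−3=m, y−4=u, y−5=t, g−6=a, u−7=n, b−8=t.

mutant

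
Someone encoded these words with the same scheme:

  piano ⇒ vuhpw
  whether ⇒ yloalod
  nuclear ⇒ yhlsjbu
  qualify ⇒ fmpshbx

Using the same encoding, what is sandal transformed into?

shkuhz

The output letters match the input read backwards, each shifted +7: piano reversed is onaip. Two steps: reverse the string, then apply a Caesar shift of +7.
On sandal: reverse → ladnas; then shift: l+7=s, a+7=h, d+7=k, n+7=u, a+7=h, s+7=z.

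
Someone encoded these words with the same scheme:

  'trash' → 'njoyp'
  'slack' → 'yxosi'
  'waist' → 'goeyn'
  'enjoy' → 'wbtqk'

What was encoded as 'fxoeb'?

plain

Treating letters as 0–25, the rule is x ↦ 15x + 14 (mod 26).
Undoing it on fxoeb: f(5)→7·(5−14)≡15=p; x(23)→7·(23−14)≡11=l; o(14)→7·(14−14)≡0=a; e(4)→7·(4−14)≡8=i; b(1)→7·(1−14)≡13=n (all mod 26).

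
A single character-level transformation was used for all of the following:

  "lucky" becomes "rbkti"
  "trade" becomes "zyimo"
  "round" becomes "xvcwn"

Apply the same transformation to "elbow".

Letter i (0-indexed) is shifted by i+6, so successive shifts are 6, 7, 8, ….
For elbow: e+6=k, l+7=s, b+8=j, o+9=x, w+10=g.

ksjxg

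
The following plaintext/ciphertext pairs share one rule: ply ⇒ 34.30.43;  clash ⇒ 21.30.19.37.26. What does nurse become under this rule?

The number is (letter's place in the alphabet, a=1) + 18.
For nurse: n=14→32, u=21→39, r=18→36, s=19→37, e=5→23.

32.39.36.37.23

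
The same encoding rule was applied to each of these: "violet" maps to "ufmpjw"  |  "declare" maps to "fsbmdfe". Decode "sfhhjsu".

trigger

Two steps: reverse the string, then apply a Caesar shift of +1.
Reversing it on sfhhjsu: shift back: s−1=r, f−1=e, h−1=g, h−1=g, j−1=i, s−1=r, u−1=t → reggirt; then reverse → trigger.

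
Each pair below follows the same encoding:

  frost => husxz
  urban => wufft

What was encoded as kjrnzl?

In frost: f→h is +2, r→u is +3, o→s is +4, s→x is +5 — the shift increases by 1 each position. The shift increases by 1 at each position, starting from +2: 2, 3, 4, ….
Decoding kjrnzl: k−2=i, j−3=g, r−4=n, n−5=i, z−6=t, l−7=e.

ignite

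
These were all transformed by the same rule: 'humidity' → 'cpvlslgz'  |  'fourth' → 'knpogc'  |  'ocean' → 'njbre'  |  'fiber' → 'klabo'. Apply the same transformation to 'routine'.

onpgleb

h(7)→c(2) and u(20)→p(15) fit y≡9x+17 (mod 26); the inverse of 9 mod 26 is 3. This is an affine cipher: with a=0,…,z=25, each position x becomes (9x+17) mod 26.
Applying it to routine: r(17)→9·17+17≡14=o; o(14)→9·14+17≡13=n; u(20)→9·20+17≡15=p; t(19)→9·19+17≡6=g; i(8)→9·8+17≡11=l; n(13)→9·13+17≡4=e; e(4)→9·4+17≡1=b (all mod 26).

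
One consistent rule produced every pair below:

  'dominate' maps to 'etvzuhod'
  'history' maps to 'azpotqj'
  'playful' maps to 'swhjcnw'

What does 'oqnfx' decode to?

d(3)→e(4) and o(14)→t(19) fit y≡25x+7 (mod 26); the inverse of 25 mod 26 is 25. This is an affine cipher: with a=0,…,z=25, each position x becomes (25x+7) mod 26.
Decoding oqnfx: o(14)→25·(14−7)≡19=t; q(16)→25·(16−7)≡17=r; n(13)→25·(13−7)≡20=u; f(5)→25·(5−7)≡2=c; x(23)→25·(23−7)≡10=k (all mod 26).

truck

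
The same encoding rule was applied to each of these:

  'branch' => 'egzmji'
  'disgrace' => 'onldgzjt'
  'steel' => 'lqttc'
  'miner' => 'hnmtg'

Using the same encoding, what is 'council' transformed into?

jrvmjnc

b(1)→e(4) and r(17)→g(6) fit y≡5x+25 (mod 26); the inverse of 5 mod 26 is 21. Treating letters as 0–25, the rule is x ↦ 5x + 25 (mod 26).
Applying it to council: c(2)→5·2+25≡9=j; o(14)→5·14+25≡17=r; u(20)→5·20+25≡21=v; n(13)→5·13+25≡12=m; c(2)→5·2+25≡9=j; i(8)→5·8+25≡13=n; l(11)→5·11+25≡2=c (all mod 26).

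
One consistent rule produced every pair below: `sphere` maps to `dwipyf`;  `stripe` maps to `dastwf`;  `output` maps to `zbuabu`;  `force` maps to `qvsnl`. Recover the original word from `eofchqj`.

therapy

Shifts by position in sphere: pos 0: s→d (+11), pos 1: p→w (+7), pos 2: h→i (+1), pos 3: e→p (+11), pos 4: r→y (+7), pos 5: e→f (+1) — repeating every 3. A repeating key of period 3 is used — shifts +11, +7, +1 over and over.
Decoding eofchqj: e−11=t, o−7=h, f−1=e, c−11=r, h−7=a, q−1=p, j−11=y.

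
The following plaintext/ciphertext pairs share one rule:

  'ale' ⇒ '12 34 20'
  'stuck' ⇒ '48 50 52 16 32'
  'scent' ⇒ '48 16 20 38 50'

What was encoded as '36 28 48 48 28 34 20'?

a(#1)→12 and l(#12)→34: differences scale by 2, so n = 2·pos + 10. Each letter becomes 2×(its alphabet position, a=1..z=26) + 10.
Undoing it on 36 28 48 48 28 34 20: 36→(36−10)÷2=13=m, 28→(28−10)÷2=9=i, 48→(48−10)÷2=19=s, 48→(48−10)÷2=19=s, 28→(28−10)÷2=9=i, 34→(34−10)÷2=12=l, 20→(20−10)÷2=5=e.

missile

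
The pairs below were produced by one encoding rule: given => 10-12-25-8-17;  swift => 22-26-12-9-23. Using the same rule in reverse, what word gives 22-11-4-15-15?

shall

g is letter #7 and maps to 10: an offset of 3. The number is (letter's place in the alphabet, a=1) + 3.
Undoing it on 22-11-4-15-15: 22→(22−3)÷1=19=s, 11→(11−3)÷1=8=h, 4→(4−3)÷1=1=a, 15→(15−3)÷1=12=l, 15→(15−3)÷1=12=l.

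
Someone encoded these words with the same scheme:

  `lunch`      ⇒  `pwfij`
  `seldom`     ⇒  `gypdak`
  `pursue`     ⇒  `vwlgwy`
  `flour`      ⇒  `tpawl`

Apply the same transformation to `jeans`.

zysfg

l(11)→p(15) and u(20)→w(22) fit y≡21x+18 (mod 26); the inverse of 21 mod 26 is 5. This is an affine cipher: with a=0,…,z=25, each position x becomes (21x+18) mod 26.
On jeans: j(9)→21·9+18≡25=z; e(4)→21·4+18≡24=y; a(0)→21·0+18≡18=s; n(13)→21·13+18≡5=f; s(18)→21·18+18≡6=g (all mod 26).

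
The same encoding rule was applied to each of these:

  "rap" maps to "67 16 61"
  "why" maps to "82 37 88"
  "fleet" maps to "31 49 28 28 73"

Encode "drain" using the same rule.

r(#18)→67 and a(#1)→16: differences scale by 3, so n = 3·pos + 13. With a=1..z=26, the number is 3·pos + 13.
Applying it to drain: d=4→25, r=18→67, a=1→16, i=9→40, n=14→55.

25 67 16 40 55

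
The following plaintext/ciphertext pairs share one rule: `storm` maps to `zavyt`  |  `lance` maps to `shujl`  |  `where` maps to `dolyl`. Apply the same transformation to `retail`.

ylahps

Compare letters: s→z is +7, t→a is +7, o→v is +7 — a constant shift. Each letter is shifted forward by 7 in the alphabet (a Caesar shift of +7).
For retail: r+7=y, e+7=l, t+7=a, a+7=h, i+7=p, l+7=s.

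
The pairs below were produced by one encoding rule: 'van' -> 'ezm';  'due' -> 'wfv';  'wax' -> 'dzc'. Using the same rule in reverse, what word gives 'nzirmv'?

marine

Letters are reflected about the middle of the alphabet (position → 25−position): Atbash.
Decoding nzirmv: n↔m, z↔a, i↔r, r↔i, m↔n, v↔e.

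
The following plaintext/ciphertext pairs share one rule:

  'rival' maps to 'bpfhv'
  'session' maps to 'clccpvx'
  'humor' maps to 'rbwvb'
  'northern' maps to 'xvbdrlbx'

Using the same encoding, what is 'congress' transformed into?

mvxqblcc

The rule splits by letter class: vowels +7, consonants +10.
Applying it to congress: c(cons)+10=m, o(vowel)+7=v, n(cons)+10=x, g(cons)+10=q, r(cons)+10=b, e(vowel)+7=l, s(cons)+10=c, s(cons)+10=c.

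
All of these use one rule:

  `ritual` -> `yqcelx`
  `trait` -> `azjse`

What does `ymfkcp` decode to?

In ritual: r→y is +7, i→q is +8, t→c is +9, u→e is +10 — the shift increases by 1 each position. The shift increases by 1 at each position, starting from +7: 7, 8, 9, ….
Undoing it on ymfkcp: y−7=r, m−8=e, f−9=w, k−10=a, c−11=r, p−12=d.

reward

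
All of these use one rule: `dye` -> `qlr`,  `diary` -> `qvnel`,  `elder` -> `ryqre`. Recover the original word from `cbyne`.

This is a Caesar cipher with shift 13.
Undoing it on cbyne: c−13=p, b−13=o, y−13=l, n−13=a, e−13=r.

polar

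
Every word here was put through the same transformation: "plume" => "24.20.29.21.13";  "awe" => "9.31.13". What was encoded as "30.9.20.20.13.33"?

p is letter #16 and maps to 24: an offset of 8. Letters become their 1-based position plus 8 (so a→9, b→10, …).
Reversing it on 30.9.20.20.13.33: 30→(30−8)÷1=22=v, 9→(9−8)÷1=1=a, 20→(20−8)÷1=12=l, 20→(20−8)÷1=12=l, 13→(13−8)÷1=5=e, 33→(33−8)÷1=25=y.

valley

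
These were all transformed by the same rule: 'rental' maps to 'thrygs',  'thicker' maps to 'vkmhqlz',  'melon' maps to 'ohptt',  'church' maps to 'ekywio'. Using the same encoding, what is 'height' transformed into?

jhmlna

In rental: r→t is +2, e→h is +3, n→r is +4, t→y is +5 — the shift increases by 1 each position. Letter i (0-indexed) is shifted by i+2, so successive shifts are 2, 3, 4, ….
Applying it to height: h+2=j, e+3=h, i+4=m, g+5=l, h+6=n, t+7=a.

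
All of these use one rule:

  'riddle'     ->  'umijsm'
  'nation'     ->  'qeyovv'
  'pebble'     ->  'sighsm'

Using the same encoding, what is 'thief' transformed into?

wlnkm

In riddle: r→u is +3, i→m is +4, d→i is +5, d→j is +6 — the shift increases by 1 each position. Each letter shifts forward by (position + 3), i.e. 3, 4, 5, … — the shift grows by one for each successive letter.
For thief: t+3=w, h+4=l, i+5=n, e+6=k, f+7=m.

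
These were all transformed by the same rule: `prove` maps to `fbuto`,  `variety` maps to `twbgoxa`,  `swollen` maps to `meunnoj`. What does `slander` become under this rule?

mnwjdob

This is an affine cipher: with a=0,…,z=25, each position x becomes (11x+22) mod 26.
For slander: s(18)→11·18+22≡12=m; l(11)→11·11+22≡13=n; a(0)→11·0+22≡22=w; n(13)→11·13+22≡9=j; d(3)→11·3+22≡3=d; e(4)→11·4+22≡14=o; r(17)→11·17+22≡1=b (all mod 26).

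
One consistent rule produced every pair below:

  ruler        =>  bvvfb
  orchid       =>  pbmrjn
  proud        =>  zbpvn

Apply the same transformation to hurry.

Vowels shift forward by 1 and consonants shift forward by 10.
On hurry: h(cons)+10=r, u(vowel)+1=v, r(cons)+10=b, r(cons)+10=b, y(cons)+10=i.

rvbbi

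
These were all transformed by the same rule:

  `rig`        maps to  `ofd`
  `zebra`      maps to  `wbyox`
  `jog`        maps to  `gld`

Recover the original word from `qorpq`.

Compare letters: r→o is +23, i→f is +23, g→d is +23 — a constant shift. Each letter is shifted forward by 23 in the alphabet (a Caesar shift of +23).
Undoing it on qorpq: q−23=t, o−23=r, r−23=u, p−23=s, q−23=t.

trust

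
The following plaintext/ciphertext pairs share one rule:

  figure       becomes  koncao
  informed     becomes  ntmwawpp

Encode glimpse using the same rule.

The shift increases by 1 at each position, starting from +5: 5, 6, 7, ….
On glimpse: g+5=l, l+6=r, i+7=p, m+8=u, p+9=y, s+10=c, e+11=p.

lrpuycp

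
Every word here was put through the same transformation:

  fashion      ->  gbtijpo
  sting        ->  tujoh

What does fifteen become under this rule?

gjguffo

Compare letters: f→g is +1, a→b is +1, s→t is +1 — a constant shift. Every letter moves 1 place later in the alphabet, wrapping around z→a.
For fifteen: f+1=g, i+1=j, f+1=g, t+1=u, e+1=f, e+1=f, n+1=o.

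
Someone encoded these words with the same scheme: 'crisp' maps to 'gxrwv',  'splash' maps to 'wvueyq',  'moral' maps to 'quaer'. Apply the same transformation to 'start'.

wzjvz

The shifts repeat in a cycle of length 3: positions 0,1,… shift by +4, +6, +9, then the pattern repeats.
Applying it to start: s+4=w, t+6=z, a+9=j, r+4=v, t+6=z.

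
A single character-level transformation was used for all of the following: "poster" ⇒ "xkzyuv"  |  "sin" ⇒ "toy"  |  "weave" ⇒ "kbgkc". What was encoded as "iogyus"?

The output letters match the input read backwards, each shifted +6: poster reversed is retsop. The word is reversed, then every letter is shifted forward by 6.
Decoding iogyus: shift back: i−6=c, o−6=i, g−6=a, y−6=s, u−6=o, s−6=m → ciasom; then reverse → mosaic.

mosaic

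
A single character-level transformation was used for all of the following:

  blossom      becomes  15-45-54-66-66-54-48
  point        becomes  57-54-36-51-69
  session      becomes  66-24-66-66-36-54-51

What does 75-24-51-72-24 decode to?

venue

b(#2)→15 and l(#12)→45: differences scale by 3, so n = 3·pos + 9. Each letter becomes 3×(its alphabet position, a=1..z=26) + 9.
Decoding 75-24-51-72-24: 75→(75−9)÷3=22=v, 24→(24−9)÷3=5=e, 51→(51−9)÷3=14=n, 72→(72−9)÷3=21=u, 24→(24−9)÷3=5=e.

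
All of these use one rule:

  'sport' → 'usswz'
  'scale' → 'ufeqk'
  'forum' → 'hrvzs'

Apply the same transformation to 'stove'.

In sport: s→u is +2, p→s is +3, o→s is +4, r→w is +5 — the shift increases by 1 each position. The shift increases by 1 at each position, starting from +2: 2, 3, 4, ….
On stove: s+2=u, t+3=w, o+4=s, v+5=a, e+6=k.

uwsak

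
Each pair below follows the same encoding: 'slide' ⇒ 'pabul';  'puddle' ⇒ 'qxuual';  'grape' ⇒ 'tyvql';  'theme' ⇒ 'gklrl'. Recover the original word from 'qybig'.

Treating letters as 0–25, the rule is x ↦ 17x + 21 (mod 26).
Decoding qybig: q(16)→23·(16−21)≡15=p; y(24)→23·(24−21)≡17=r; b(1)→23·(1−21)≡8=i; i(8)→23·(8−21)≡13=n; g(6)→23·(6−21)≡19=t (all mod 26).

print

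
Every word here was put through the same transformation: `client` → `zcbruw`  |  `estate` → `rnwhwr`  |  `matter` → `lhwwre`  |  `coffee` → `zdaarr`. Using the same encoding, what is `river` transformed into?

c(2)→z(25) and l(11)→c(2) fit y≡9x+7 (mod 26); the inverse of 9 mod 26 is 3. Treating letters as 0–25, the rule is x ↦ 9x + 7 (mod 26).
On river: r(17)→9·17+7≡4=e; i(8)→9·8+7≡1=b; v(21)→9·21+7≡14=o; e(4)→9·4+7≡17=r; r(17)→9·17+7≡4=e (all mod 26).

ebore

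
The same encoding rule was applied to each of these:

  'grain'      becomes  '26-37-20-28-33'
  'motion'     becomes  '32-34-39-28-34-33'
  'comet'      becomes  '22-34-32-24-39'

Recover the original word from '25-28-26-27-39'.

g is letter #7 and maps to 26: an offset of 19. Each letter is replaced by its alphabet position (a=1..z=26) + 19.
Reversing it on 25-28-26-27-39: 25→(25−19)÷1=6=f, 28→(28−19)÷1=9=i, 26→(26−19)÷1=7=g, 27→(27−19)÷1=8=h, 39→(39−19)÷1=20=t.

fight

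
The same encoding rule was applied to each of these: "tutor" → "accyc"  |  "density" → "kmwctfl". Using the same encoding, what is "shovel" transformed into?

zpxfpx

In tutor: t→a is +7, u→c is +8, t→c is +9, o→y is +10 — the shift increases by 1 each position. The shift increases by 1 at each position, starting from +7: 7, 8, 9, ….
Applying it to shovel: s+7=z, h+8=p, o+9=x, v+10=f, e+11=p, l+12=x.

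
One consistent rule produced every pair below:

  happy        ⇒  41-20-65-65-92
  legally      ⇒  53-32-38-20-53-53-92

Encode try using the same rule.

77-71-92

h(#8)→41 and a(#1)→20: differences scale by 3, so n = 3·pos + 17. The formula is n = 3×(alphabet index, a=1) + 17.
Applying it to try: t=20→77, r=18→71, y=25→92.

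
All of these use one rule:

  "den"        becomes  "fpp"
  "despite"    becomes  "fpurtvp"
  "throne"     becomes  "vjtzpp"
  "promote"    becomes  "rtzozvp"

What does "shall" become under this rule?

The shift depends on letter class: consonant d→f is +2, but vowel e→p is +11. Two shifts are in play — +11 for a/e/i/o/u, +2 for every other letter.
For shall: s(cons)+2=u, h(cons)+2=j, a(vowel)+11=l, l(cons)+2=n, l(cons)+2=n.

ujlnn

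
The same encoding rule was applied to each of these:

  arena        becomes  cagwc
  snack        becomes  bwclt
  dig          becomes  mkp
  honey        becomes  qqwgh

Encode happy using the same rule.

qcyyh

Two shifts are in play — +2 for a/e/i/o/u, +9 for every other letter.
Applying it to happy: h(cons)+9=q, a(vowel)+2=c, p(cons)+9=y, p(cons)+9=y, y(cons)+9=h.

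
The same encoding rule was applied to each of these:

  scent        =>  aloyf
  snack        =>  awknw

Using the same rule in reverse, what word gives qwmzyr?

In scent: s→a is +8, c→l is +9, e→o is +10, n→y is +11 — the shift increases by 1 each position. Letter i (0-indexed) is shifted by i+8, so successive shifts are 8, 9, 10, ….
Reversing it on qwmzyr: q−8=i, w−9=n, m−10=c, z−11=o, y−12=m, r−13=e.

income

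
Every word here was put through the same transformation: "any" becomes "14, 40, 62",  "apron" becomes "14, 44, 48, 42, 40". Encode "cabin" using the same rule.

18, 14, 16, 30, 40

a(#1)→14 and n(#14)→40: differences scale by 2, so n = 2·pos + 12. The formula is n = 2×(alphabet index, a=1) + 12.
Applying it to cabin: c=3→18, a=1→14, b=2→16, i=9→30, n=14→40.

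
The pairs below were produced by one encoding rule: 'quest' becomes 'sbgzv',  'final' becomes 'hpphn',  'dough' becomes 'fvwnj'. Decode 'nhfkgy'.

ladder

It's a Vigenère-style cipher with numeric key [2,7]: position i shifts by key[i mod 2].
Reversing it on nhfkgy: n−2=l, h−7=a, f−2=d, k−7=d, g−2=e, y−7=r.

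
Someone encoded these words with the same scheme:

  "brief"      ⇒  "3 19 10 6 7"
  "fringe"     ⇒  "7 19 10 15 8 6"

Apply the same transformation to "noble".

15 16 3 13 6

b is letter #2 and maps to 3: an offset of 1. Each letter is replaced by its alphabet position (a=1..z=26) + 1.
For noble: n=14→15, o=15→16, b=2→3, l=12→13, e=5→6.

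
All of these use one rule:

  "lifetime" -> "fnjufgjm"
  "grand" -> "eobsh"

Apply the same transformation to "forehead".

ebfifspg

The output letters match the input read backwards, each shifted +1: lifetime reversed is emitefil. Read the word backwards and shift each letter +1.
On forehead: reverse → daeherof; then shift: d+1=e, a+1=b, e+1=f, h+1=i, e+1=f, r+1=s, o+1=p, f+1=g.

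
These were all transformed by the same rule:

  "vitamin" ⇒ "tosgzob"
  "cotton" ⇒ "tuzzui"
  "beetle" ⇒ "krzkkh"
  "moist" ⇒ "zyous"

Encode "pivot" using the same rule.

zubov

The output letters match the input read backwards, each shifted +6: vitamin reversed is nimativ. The word is reversed, then every letter is shifted forward by 6.
For pivot: reverse → tovip; then shift: t+6=z, o+6=u, v+6=b, i+6=o, p+6=v.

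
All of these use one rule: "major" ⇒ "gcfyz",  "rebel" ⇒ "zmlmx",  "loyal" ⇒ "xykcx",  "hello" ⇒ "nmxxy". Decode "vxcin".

m(12)→g(6) and a(0)→c(2) fit y≡9x+2 (mod 26); the inverse of 9 mod 26 is 3. Treating letters as 0–25, the rule is x ↦ 9x + 2 (mod 26).
Reversing it on vxcin: v(21)→3·(21−2)≡5=f; x(23)→3·(23−2)≡11=l; c(2)→3·(2−2)≡0=a; i(8)→3·(8−2)≡18=s; n(13)→3·(13−2)≡7=h (all mod 26).

flash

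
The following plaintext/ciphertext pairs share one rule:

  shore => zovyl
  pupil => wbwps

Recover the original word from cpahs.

Each letter is shifted forward by 7 in the alphabet (a Caesar shift of +7).
Decoding cpahs: c−7=v, p−7=i, a−7=t, h−7=a, s−7=l.

vital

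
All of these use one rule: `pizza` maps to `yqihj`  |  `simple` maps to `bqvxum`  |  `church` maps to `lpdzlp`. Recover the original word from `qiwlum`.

A repeating key of period 2 is used — shifts +9, +8 over and over.
Reversing it on qiwlum: q−9=h, i−8=a, w−9=n, l−8=d, u−9=l, m−8=e.

handle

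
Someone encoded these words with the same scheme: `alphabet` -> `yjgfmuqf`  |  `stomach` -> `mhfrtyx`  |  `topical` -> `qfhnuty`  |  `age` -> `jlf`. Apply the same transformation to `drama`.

frfwi

The word is reversed, then every letter is shifted forward by 5.
Applying it to drama: reverse → amard; then shift: a+5=f, m+5=r, a+5=f, r+5=w, d+5=i.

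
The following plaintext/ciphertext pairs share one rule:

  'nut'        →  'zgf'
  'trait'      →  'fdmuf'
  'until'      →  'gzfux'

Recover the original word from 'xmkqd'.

layer

It's a constant shift of +12 (ROT12).
Reversing it on xmkqd: x−12=l, m−12=a, k−12=y, q−12=e, d−12=r.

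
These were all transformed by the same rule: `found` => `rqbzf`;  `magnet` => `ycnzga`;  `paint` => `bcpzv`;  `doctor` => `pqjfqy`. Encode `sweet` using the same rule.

Shifts by position in found: pos 0: f→r (+12), pos 1: o→q (+2), pos 2: u→b (+7), pos 3: n→z (+12), pos 4: d→f (+2) — repeating every 3. It's a Vigenère-style cipher with numeric key [12,2,7]: position i shifts by key[i mod 3].
For sweet: s+12=e, w+2=y, e+7=l, e+12=q, t+2=v.

eylqv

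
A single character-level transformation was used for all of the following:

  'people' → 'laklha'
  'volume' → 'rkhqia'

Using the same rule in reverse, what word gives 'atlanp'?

expert

Compare letters: p→l is +22, e→a is +22, o→k is +22 — a constant shift. This is a Caesar cipher with shift 22.
Undoing it on atlanp: a−22=e, t−22=x, l−22=p, a−22=e, n−22=r, p−22=t.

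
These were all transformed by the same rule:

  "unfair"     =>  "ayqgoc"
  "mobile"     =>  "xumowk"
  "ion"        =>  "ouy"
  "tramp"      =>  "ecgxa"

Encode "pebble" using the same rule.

akmmwk

The shift depends on letter class: consonant n→y is +11, but vowel u→a is +6. The rule splits by letter class: vowels +6, consonants +11.
Applying it to pebble: p(cons)+11=a, e(vowel)+6=k, b(cons)+11=m, b(cons)+11=m, l(cons)+11=w, e(vowel)+6=k.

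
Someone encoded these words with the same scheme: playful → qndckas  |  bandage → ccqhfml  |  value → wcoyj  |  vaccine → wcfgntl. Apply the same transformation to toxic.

uqamh

In playful: p→q is +1, l→n is +2, a→d is +3, y→c is +4 — the shift increases by 1 each position. The shift increases by 1 at each position, starting from +1: 1, 2, 3, ….
For toxic: t+1=u, o+2=q, x+3=a, i+4=m, c+5=h.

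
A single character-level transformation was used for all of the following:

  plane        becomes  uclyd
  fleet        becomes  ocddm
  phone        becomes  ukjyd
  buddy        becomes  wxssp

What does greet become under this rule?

zqddm

Treating letters as 0–25, the rule is x ↦ 11x + 11 (mod 26).
On greet: g(6)→11·6+11≡25=z; r(17)→11·17+11≡16=q; e(4)→11·4+11≡3=d; e(4)→11·4+11≡3=d; t(19)→11·19+11≡12=m (all mod 26).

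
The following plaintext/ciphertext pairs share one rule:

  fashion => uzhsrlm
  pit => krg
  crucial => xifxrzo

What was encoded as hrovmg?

Each pair mirrors across the alphabet (f↔u, a↔z, s↔h): positions sum to 25. Each letter is replaced by its mirror in the alphabet: a↔z, b↔y, c↔x, and so on (the Atbash cipher).
Reversing it on hrovmg: h↔s, r↔i, o↔l, v↔e, m↔n, g↔t.

silent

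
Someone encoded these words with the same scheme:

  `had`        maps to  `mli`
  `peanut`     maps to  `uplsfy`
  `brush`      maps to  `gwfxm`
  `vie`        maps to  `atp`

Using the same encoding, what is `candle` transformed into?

The shift depends on letter class: consonant h→m is +5, but vowel a→l is +11. Vowels shift forward by 11 and consonants shift forward by 5.
On candle: c(cons)+5=h, a(vowel)+11=l, n(cons)+5=s, d(cons)+5=i, l(cons)+5=q, e(vowel)+11=p.

hlsiqp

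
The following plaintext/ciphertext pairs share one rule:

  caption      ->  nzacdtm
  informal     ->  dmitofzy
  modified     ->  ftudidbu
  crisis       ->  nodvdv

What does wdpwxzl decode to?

This is an affine cipher: with a=0,…,z=25, each position x becomes (7x+25) mod 26.
Decoding wdpwxzl: w(22)→15·(22−25)≡7=h; d(3)→15·(3−25)≡8=i; p(15)→15·(15−25)≡6=g; w(22)→15·(22−25)≡7=h; x(23)→15·(23−25)≡22=w; z(25)→15·(25−25)≡0=a; l(11)→15·(11−25)≡24=y (all mod 26).

highway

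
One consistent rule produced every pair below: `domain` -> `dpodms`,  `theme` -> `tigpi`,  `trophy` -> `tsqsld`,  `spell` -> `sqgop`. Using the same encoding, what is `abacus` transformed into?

In domain: d→d is +0, o→p is +1, m→o is +2, a→d is +3 — the shift increases by 1 each position. Letter i (0-indexed) is shifted by i+0, so successive shifts are 0, 1, 2, ….
On abacus: a+0=a, b+1=c, a+2=c, c+3=f, u+4=y, s+5=x.

accfyx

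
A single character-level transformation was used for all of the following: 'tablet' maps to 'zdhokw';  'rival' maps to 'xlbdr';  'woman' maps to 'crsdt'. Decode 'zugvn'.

Shifts by position in tablet: pos 0: t→z (+6), pos 1: a→d (+3), pos 2: b→h (+6), pos 3: l→o (+3) — repeating every 2. It's a Vigenère-style cipher with numeric key [6,3]: position i shifts by key[i mod 2].
Reversing it on zugvn: z−6=t, u−3=r, g−6=a, v−3=s, n−6=h.

trash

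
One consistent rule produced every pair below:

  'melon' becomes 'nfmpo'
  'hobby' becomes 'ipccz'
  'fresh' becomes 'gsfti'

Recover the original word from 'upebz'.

today

This is a Caesar cipher with shift 1.
Undoing it on upebz: u−1=t, p−1=o, e−1=d, b−1=a, z−1=y.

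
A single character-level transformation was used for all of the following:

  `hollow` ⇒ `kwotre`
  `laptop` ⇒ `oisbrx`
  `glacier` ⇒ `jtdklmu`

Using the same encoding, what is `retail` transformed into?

umwilt

Shifts by position in hollow: pos 0: h→k (+3), pos 1: o→w (+8), pos 2: l→o (+3), pos 3: l→t (+8) — repeating every 2. The shifts repeat in a cycle of length 2: positions 0,1,… shift by +3, +8, then the pattern repeats.
On retail: r+3=u, e+8=m, t+3=w, a+8=i, i+3=l, l+8=t.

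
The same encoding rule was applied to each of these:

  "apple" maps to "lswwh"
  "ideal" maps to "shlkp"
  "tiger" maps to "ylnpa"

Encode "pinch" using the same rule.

ojupw

Read the word backwards and shift each letter +7.
On pinch: reverse → hcnip; then shift: h+7=o, c+7=j, n+7=u, i+7=p, p+7=w.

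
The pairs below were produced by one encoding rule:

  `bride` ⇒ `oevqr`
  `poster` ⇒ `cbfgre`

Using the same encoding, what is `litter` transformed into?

Compare letters: b→o is +13, r→e is +13, i→v is +13 — a constant shift. This is a Caesar cipher with shift 13.
On litter: l+13=y, i+13=v, t+13=g, t+13=g, e+13=r, r+13=e.

yvggre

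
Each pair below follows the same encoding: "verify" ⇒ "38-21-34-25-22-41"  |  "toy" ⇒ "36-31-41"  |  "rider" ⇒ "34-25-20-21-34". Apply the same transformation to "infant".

Letters become their 1-based position plus 16 (so a→17, b→18, …).
On infant: i=9→25, n=14→30, f=6→22, a=1→17, n=14→30, t=20→36.

25-30-22-17-30-36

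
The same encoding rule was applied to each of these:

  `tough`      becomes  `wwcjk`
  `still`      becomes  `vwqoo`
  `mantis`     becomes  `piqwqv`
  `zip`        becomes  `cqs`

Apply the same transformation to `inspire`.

qqvsqum

The shift depends on letter class: consonant t→w is +3, but vowel o→w is +8. The rule splits by letter class: vowels +8, consonants +3.
For inspire: i(vowel)+8=q, n(cons)+3=q, s(cons)+3=v, p(cons)+3=s, i(vowel)+8=q, r(cons)+3=u, e(vowel)+8=m.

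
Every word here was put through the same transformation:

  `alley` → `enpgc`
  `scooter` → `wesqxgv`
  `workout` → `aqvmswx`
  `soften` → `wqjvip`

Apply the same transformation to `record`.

Shifts by position in alley: pos 0: a→e (+4), pos 1: l→n (+2), pos 2: l→p (+4), pos 3: e→g (+2) — repeating every 2. The shifts repeat in a cycle of length 2: positions 0,1,… shift by +4, +2, then the pattern repeats.
For record: r+4=v, e+2=g, c+4=g, o+2=q, r+4=v, d+2=f.

vggqvf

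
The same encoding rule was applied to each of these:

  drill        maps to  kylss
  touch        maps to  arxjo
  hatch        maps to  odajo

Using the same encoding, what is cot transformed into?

The shift depends on letter class: consonant d→k is +7, but vowel i→l is +3. The rule splits by letter class: vowels +3, consonants +7.
Applying it to cot: c(cons)+7=j, o(vowel)+3=r, t(cons)+7=a.

jra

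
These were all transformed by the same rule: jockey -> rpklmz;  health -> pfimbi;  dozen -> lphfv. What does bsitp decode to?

Shifts by position in jockey: pos 0: j→r (+8), pos 1: o→p (+1), pos 2: c→k (+8), pos 3: k→l (+1) — repeating every 2. The shifts repeat in a cycle of length 2: positions 0,1,… shift by +8, +1, then the pattern repeats.
Decoding bsitp: b−8=t, s−1=r, i−8=a, t−1=s, p−8=h.

trash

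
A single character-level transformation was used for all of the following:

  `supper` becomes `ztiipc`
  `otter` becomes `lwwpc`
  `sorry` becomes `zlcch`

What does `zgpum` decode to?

s(18)→z(25) and u(20)→t(19) fit y≡23x+1 (mod 26); the inverse of 23 mod 26 is 17. Treating letters as 0–25, the rule is x ↦ 23x + 1 (mod 26).
Reversing it on zgpum: z(25)→17·(25−1)≡18=s; g(6)→17·(6−1)≡7=h; p(15)→17·(15−1)≡4=e; u(20)→17·(20−1)≡11=l; m(12)→17·(12−1)≡5=f (all mod 26).

shelf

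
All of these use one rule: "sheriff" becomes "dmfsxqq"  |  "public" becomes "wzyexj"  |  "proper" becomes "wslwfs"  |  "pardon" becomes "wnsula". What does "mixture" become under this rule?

s(18)→d(3) and h(7)→m(12) fit y≡11x+13 (mod 26); the inverse of 11 mod 26 is 19. Each letter's alphabet position (a=0..z=25) is mapped through 11·x+13 mod 26 — an affine cipher.
For mixture: m(12)→11·12+13≡15=p; i(8)→11·8+13≡23=x; x(23)→11·23+13≡6=g; t(19)→11·19+13≡14=o; u(20)→11·20+13≡25=z; r(17)→11·17+13≡18=s; e(4)→11·4+13≡5=f (all mod 26).

pxgozsf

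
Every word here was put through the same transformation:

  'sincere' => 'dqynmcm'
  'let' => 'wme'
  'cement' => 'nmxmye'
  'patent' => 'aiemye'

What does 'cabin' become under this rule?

nimqy

Two shifts are in play — +8 for a/e/i/o/u, +11 for every other letter.
Applying it to cabin: c(cons)+11=n, a(vowel)+8=i, b(cons)+11=m, i(vowel)+8=q, n(cons)+11=y.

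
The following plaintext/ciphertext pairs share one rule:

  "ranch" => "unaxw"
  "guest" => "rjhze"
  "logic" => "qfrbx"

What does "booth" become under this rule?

sffew

r(17)→u(20) and a(0)→n(13) fit y≡5x+13 (mod 26); the inverse of 5 mod 26 is 21. Treating letters as 0–25, the rule is x ↦ 5x + 13 (mod 26).
On booth: b(1)→5·1+13≡18=s; o(14)→5·14+13≡5=f; o(14)→5·14+13≡5=f; t(19)→5·19+13≡4=e; h(7)→5·7+13≡22=w (all mod 26).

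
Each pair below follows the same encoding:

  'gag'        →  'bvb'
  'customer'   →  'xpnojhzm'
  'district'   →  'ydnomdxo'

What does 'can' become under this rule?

Compare letters: g→b is +21, a→v is +21, g→b is +21 — a constant shift. It's a constant shift of +21 (ROT21).
For can: c+21=x, a+21=v, n+21=i.

xvi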